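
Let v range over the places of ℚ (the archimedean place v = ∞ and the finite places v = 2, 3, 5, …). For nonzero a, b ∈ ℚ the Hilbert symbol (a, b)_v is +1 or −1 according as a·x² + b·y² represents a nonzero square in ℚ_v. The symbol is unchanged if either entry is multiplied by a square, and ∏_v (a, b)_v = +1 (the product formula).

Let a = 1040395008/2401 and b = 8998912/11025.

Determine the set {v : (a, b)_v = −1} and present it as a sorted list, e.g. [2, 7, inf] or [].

Mod squares: a ≡ 4064043, b ≡ 13. Check v ∈ {∞, 2, 3, 5, 7, 13, 19, 37, 41, 47}.
v=2: v_2(a)=8, v_2(b)=12; units ≡ 3, 5 (mod 8); ε·ε+αω+βω = 1·0+8·1+12·1 ≡ 0  ⇒  (a,b)_2 = +1.
v=3: a=3^1·(≡1), b=3^-2·(≡1) mod 3; (1|3)=+1, (1|3)=+1; (−1)^{1·-2·1}·(+1)^-2·(+1)^1 = +1.
v=13: a=13^0·(≡9), b=13^3·(≡1) mod 13; (9|13)=+1, (1|13)=+1; (−1)^{0·3·6}·(+1)^3·(+1)^0 = +1.
v=5: a=5^0·(≡3), b=5^-2·(≡2) mod 5; (3|5)=-1, (2|5)=-1; (−1)^{0·-2·2}·(-1)^-2·(-1)^0 = +1.
v=7: a=7^-4·(≡2), b=7^-2·(≡6) mod 7; (2|7)=+1, (6|7)=-1; (−1)^{-4·-2·3}·(+1)^-2·(-1)^-4 = +1.
v=19: a=19^1·(≡18), b=19^0·(≡15) mod 19; (18|19)=-1, (15|19)=-1; (−1)^{1·0·9}·(-1)^0·(-1)^1 = -1.
v=37: a=37^1·(≡8), b=37^0·(≡6) mod 37; (8|37)=-1, (6|37)=-1; (−1)^{1·0·18}·(-1)^0·(-1)^1 = -1.
v=∞: 4064043 > 0 and 13 > 0  ⇒  (a,b)_∞ = +1.
v=47: a=47^1·(≡1), b=47^0·(≡23) mod 47; (1|47)=+1, (23|47)=-1; (−1)^{1·0·23}·(+1)^0·(-1)^1 = -1.
v=41: a=41^1·(≡22), b=41^0·(≡24) mod 41; (22|41)=-1, (24|41)=-1; (−1)^{1·0·20}·(-1)^0·(-1)^1 = -1.
(4064043, 13 / ℚ) ramifies at {19, 37, 41, 47}: a division algebra.

[19, 37, 41, 47]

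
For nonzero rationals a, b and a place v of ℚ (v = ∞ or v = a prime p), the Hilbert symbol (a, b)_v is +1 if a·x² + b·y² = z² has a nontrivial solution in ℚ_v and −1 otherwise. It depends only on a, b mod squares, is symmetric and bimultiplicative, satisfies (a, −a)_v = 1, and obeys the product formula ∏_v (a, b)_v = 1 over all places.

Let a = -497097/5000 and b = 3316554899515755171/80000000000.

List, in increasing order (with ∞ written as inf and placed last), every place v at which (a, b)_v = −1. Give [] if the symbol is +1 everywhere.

[3, 17]

Mod squares: a ≡ -34, b ≡ 102. Check v ∈ {∞, 2, 3, 5, 17, 19}.
v=19: a=19^2·(≡16), b=19^6·(≡5) mod 19; (16|19)=+1, (5|19)=+1; (−1)^{2·6·9}·(+1)^6·(+1)^2 = +1.
v=2: v_2(a)=-3, v_2(b)=-13; units ≡ 7, 3 (mod 8); ε·ε+αω+βω = 1·1+-3·1+-13·0 ≡ 0  ⇒  (a,b)_2 = +1.
v=17: a=17^1·(≡8), b=17^3·(≡7) mod 17; (8|17)=+1, (7|17)=-1; (−1)^{1·3·8}·(+1)^3·(-1)^1 = -1.
v=3: a=3^4·(≡2), b=3^15·(≡1) mod 3; (2|3)=-1, (1|3)=+1; (−1)^{4·15·1}·(-1)^15·(+1)^4 = -1.
v=∞: -34 < 0 and 102 > 0  ⇒  (a,b)_∞ = +1.
v=5: a=5^-4·(≡1), b=5^-10·(≡3) mod 5; (1|5)=+1, (3|5)=-1; (−1)^{-4·-10·2}·(+1)^-10·(-1)^-4 = +1.
(-34, 102 / ℚ) ramifies at {3, 17}: a division algebra.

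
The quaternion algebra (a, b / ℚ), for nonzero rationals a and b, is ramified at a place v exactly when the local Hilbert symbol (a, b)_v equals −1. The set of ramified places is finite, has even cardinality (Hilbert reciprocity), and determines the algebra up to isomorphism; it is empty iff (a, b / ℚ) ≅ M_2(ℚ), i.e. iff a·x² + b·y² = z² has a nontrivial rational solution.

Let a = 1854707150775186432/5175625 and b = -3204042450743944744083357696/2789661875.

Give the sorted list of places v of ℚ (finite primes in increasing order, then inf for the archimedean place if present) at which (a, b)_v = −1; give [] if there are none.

[2, 3, 11, 17]

Mod squares: a ≡ 1173, b ≡ -1914. Check v ∈ {∞, 2, 3, 5, 7, 11, 13, 17, 23, 29}.
v=13: a=13^-2·(≡1), b=13^-2·(≡4) mod 13; (1|13)=+1, (4|13)=+1; (−1)^{-2·-2·6}·(+1)^-2·(+1)^-2 = +1.
v=11: a=11^0·(≡8), b=11^-1·(≡2) mod 11; (8|11)=-1, (2|11)=-1; (−1)^{0·-1·5}·(-1)^-1·(-1)^0 = -1.
v=7: a=7^-2·(≡2), b=7^-4·(≡2) mod 7; (2|7)=+1, (2|7)=+1; (−1)^{-2·-4·3}·(+1)^-4·(+1)^-2 = +1.
v=2: v_2(a)=10, v_2(b)=15; units ≡ 5, 3 (mod 8); ε·ε+αω+βω = 0·1+10·1+15·1 ≡ 1  ⇒  (a,b)_2 = -1.
v=3: a=3^9·(≡1), b=3^11·(≡1) mod 3; (1|3)=+1, (1|3)=+1; (−1)^{9·11·1}·(+1)^11·(+1)^9 = -1.
v=5: a=5^-4·(≡2), b=5^-4·(≡1) mod 5; (2|5)=-1, (1|5)=+1; (−1)^{-4·-4·2}·(-1)^-4·(+1)^-4 = +1.
v=17: a=17^1·(≡16), b=17^2·(≡5) mod 17; (16|17)=+1, (5|17)=-1; (−1)^{1·2·8}·(+1)^2·(-1)^1 = -1.
v=23: a=23^5·(≡20), b=23^8·(≡13) mod 23; (20|23)=-1, (13|23)=+1; (−1)^{5·8·11}·(-1)^8·(+1)^5 = +1.
v=29: a=29^2·(≡1), b=29^3·(≡3) mod 29; (1|29)=+1, (3|29)=-1; (−1)^{2·3·14}·(+1)^3·(-1)^2 = +1.
v=∞: 1173 > 0 and -1914 < 0  ⇒  (a,b)_∞ = +1.
|Ram(1173, -1914)| = 4, even; anisotropic at {2, 3, 11, 17}.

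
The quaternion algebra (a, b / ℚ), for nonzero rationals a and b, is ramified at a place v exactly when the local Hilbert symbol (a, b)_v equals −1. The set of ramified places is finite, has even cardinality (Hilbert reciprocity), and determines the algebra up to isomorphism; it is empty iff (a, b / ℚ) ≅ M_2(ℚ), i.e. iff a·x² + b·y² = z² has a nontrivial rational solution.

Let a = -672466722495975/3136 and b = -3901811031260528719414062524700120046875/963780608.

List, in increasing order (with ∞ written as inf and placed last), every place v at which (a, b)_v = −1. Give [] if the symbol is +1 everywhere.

[11, 17, 37, inf]

(a, b) ≡ (-565471, -23606) mod (ℚ^×)²; places V = {2, 3, 5, 7, 11, 17, 19, 29, 31, 37, ∞}.
(a,b)_37: α=1, u≡29; β=3, v≡30 (mod 37); (29|37)=-1, (30|37)=+1; sign (−1)^0·-1^3·+1^1 = -1.
(a,b)_3: α=2, u≡2; β=8, v≡1 (mod 3); (2|3)=-1, (1|3)=+1; sign (−1)^0·-1^8·+1^2 = +1.
(a,b)_11: α=4, u≡6; β=9, v≡8 (mod 11); (6|11)=-1, (8|11)=-1; sign (−1)^0·-1^9·-1^4 = -1.
(a,b)_∞: sgn(-565471)=−, sgn(-23606)=−, so -1.
(a,b)_5: α=2, u≡1; β=6, v≡4 (mod 5); (1|5)=+1, (4|5)=+1; sign (−1)^0·+1^6·+1^2 = +1.
(a,b)_19: α=2, u≡16; β=6, v≡1 (mod 19); (16|19)=+1, (1|19)=+1; sign (−1)^0·+1^6·+1^2 = +1.
(a,b)_29: α=1, u≡14; β=3, v≡14 (mod 29); (14|29)=-1, (14|29)=-1; sign (−1)^0·-1^3·-1^1 = +1.
(a,b)_17: α=1, u≡14; β=2, v≡5 (mod 17); (14|17)=-1, (5|17)=-1; sign (−1)^0·-1^2·-1^1 = -1.
(a,b)_7: α=-2, u≡6; β=-6, v≡3 (mod 7); (6|7)=-1, (3|7)=-1; sign (−1)^0·-1^-6·-1^-2 = +1.
(a,b)_31: α=1, u≡7; β=2, v≡25 (mod 31); (7|31)=+1, (25|31)=+1; sign (−1)^0·+1^2·+1^1 = +1.
(a,b)_2: α=-6, β=-13; u≡1, v≡5 (mod 8); ε(u)ε(v)=0·0, αω(v)=-6·1, βω(u)=-13·0; sum ≡ 0  ⇒  +1.
Ram(-565471, -23606) = {11, 17, 37, ∞}; no ℚ_11-point on the conic.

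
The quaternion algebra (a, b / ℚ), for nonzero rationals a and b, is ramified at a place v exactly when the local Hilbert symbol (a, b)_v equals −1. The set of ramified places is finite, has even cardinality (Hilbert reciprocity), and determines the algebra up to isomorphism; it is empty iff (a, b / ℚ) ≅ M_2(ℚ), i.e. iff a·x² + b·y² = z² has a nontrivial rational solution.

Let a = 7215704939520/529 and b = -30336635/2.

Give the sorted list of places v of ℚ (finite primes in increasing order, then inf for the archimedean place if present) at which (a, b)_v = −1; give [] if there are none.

(a, b) ≡ (55, -70) mod (ℚ^×)²; places V = {2, 3, 5, 7, 11, 19, 23, ∞}.
(a,b)_11: α=3, u≡4; β=0, v≡6 (mod 11); (4|11)=+1, (6|11)=-1; sign (−1)^0·+1^0·-1^3 = -1.
(a,b)_3: α=2, u≡1; β=0, v≡2 (mod 3); (1|3)=+1, (2|3)=-1; sign (−1)^0·+1^0·-1^2 = +1.
(a,b)_∞: sgn(55)=+, sgn(-70)=−, so +1.
(a,b)_19: α=0, u≡11; β=2, v≡1 (mod 19); (11|19)=+1, (1|19)=+1; sign (−1)^0·+1^2·+1^0 = +1.
(a,b)_2: α=10, β=-1; u≡7, v≡5 (mod 8); ε(u)ε(v)=1·0, αω(v)=10·1, βω(u)=-1·0; sum ≡ 0  ⇒  +1.
(a,b)_5: α=1, u≡1; β=1, v≡4 (mod 5); (1|5)=+1, (4|5)=+1; sign (−1)^0·+1^1·+1^1 = +1.
(a,b)_23: α=-2, u≡6; β=0, v≡10 (mod 23); (6|23)=+1, (10|23)=-1; sign (−1)^0·+1^0·-1^-2 = +1.
(a,b)_7: α=6, u≡5; β=5, v≡4 (mod 7); (5|7)=-1, (4|7)=+1; sign (−1)^0·-1^5·+1^6 = -1.
(55, -70 / ℚ) ramifies at {7, 11}: a division algebra.

[7, 11]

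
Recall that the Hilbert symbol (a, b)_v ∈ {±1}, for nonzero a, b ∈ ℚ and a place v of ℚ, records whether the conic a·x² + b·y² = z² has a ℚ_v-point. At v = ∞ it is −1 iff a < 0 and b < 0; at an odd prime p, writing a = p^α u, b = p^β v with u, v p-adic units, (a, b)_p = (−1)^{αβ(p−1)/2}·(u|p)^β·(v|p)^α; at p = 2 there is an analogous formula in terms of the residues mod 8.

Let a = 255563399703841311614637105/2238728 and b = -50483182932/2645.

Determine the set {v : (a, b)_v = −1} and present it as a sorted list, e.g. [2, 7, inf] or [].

Mod squares: a ≡ 15825810, b ≡ -239785. Check v ∈ {∞, 2, 3, 5, 7, 11, 13, 17, 19, 23, 31}.
v=3: a=3^9·(≡1), b=3^6·(≡2) mod 3; (1|3)=+1, (2|3)=-1; (−1)^{9·6·1}·(+1)^6·(-1)^9 = -1.
v=17: a=17^3·(≡11), b=17^1·(≡7) mod 17; (11|17)=-1, (7|17)=-1; (−1)^{3·1·8}·(-1)^1·(-1)^3 = +1.
v=31: a=31^3·(≡1), b=31^1·(≡12) mod 31; (1|31)=+1, (12|31)=-1; (−1)^{3·1·15}·(+1)^1·(-1)^3 = +1.
v=5: a=5^1·(≡2), b=5^-1·(≡2) mod 5; (2|5)=-1, (2|5)=-1; (−1)^{1·-1·2}·(-1)^-1·(-1)^1 = +1.
v=7: a=7^5·(≡3), b=7^1·(≡3) mod 7; (3|7)=-1, (3|7)=-1; (−1)^{5·1·3}·(-1)^1·(-1)^5 = -1.
v=13: a=13^3·(≡2), b=13^1·(≡7) mod 13; (2|13)=-1, (7|13)=-1; (−1)^{3·1·6}·(-1)^1·(-1)^3 = +1.
v=23: a=23^-4·(≡12), b=23^-2·(≡9) mod 23; (12|23)=+1, (9|23)=+1; (−1)^{-4·-2·11}·(+1)^-2·(+1)^-4 = +1.
v=11: a=11^3·(≡4), b=11^0·(≡1) mod 11; (4|11)=+1, (1|11)=+1; (−1)^{3·0·5}·(+1)^0·(+1)^3 = +1.
v=2: v_2(a)=-3, v_2(b)=2; units ≡ 1, 7 (mod 8); ε·ε+αω+βω = 0·1+-3·0+2·0 ≡ 0  ⇒  (a,b)_2 = +1.
v=∞: 15825810 > 0 and -239785 < 0  ⇒  (a,b)_∞ = +1.
v=19: a=19^2·(≡9), b=19^2·(≡12) mod 19; (9|19)=+1, (12|19)=-1; (−1)^{2·2·9}·(+1)^2·(-1)^2 = +1.
|Ram(15825810, -239785)| = 2, even; anisotropic at {3, 7}.

[3, 7]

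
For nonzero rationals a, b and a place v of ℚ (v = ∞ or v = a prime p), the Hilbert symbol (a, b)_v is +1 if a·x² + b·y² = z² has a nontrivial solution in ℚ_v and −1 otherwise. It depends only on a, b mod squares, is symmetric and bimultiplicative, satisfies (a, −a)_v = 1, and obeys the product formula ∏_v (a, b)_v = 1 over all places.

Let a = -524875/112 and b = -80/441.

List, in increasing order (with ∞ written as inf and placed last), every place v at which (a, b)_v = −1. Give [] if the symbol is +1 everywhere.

(a, b) ≡ (-146965, -5) mod (ℚ^×)²; places V = {2, 3, 5, 7, 13, 17, 19, ∞}.
(a,b)_7: α=-1, u≡3; β=-2, v≡2 (mod 7); (3|7)=-1, (2|7)=+1; sign (−1)^0·-1^-2·+1^-1 = +1.
(a,b)_3: α=0, u≡2; β=-2, v≡1 (mod 3); (2|3)=-1, (1|3)=+1; sign (−1)^0·-1^-2·+1^0 = +1.
(a,b)_2: α=-4, β=4; u≡3, v≡3 (mod 8); ε(u)ε(v)=1·1, αω(v)=-4·1, βω(u)=4·1; sum ≡ 1  ⇒  -1.
(a,b)_∞: sgn(-146965)=−, sgn(-5)=−, so -1.
(a,b)_17: α=1, u≡15; β=0, v≡12 (mod 17); (15|17)=+1, (12|17)=-1; sign (−1)^0·+1^0·-1^1 = -1.
(a,b)_5: α=3, u≡3; β=1, v≡4 (mod 5); (3|5)=-1, (4|5)=+1; sign (−1)^0·-1^1·+1^3 = -1.
(a,b)_13: α=1, u≡2; β=0, v≡2 (mod 13); (2|13)=-1, (2|13)=-1; sign (−1)^0·-1^0·-1^1 = -1.
(a,b)_19: α=1, u≡9; β=0, v≡18 (mod 19); (9|19)=+1, (18|19)=-1; sign (−1)^0·+1^0·-1^1 = -1.
|Ram(-146965, -5)| = 6, even; anisotropic at {2, 5, 13, 17, 19, ∞}.

[2, 5, 13, 17, 19, inf]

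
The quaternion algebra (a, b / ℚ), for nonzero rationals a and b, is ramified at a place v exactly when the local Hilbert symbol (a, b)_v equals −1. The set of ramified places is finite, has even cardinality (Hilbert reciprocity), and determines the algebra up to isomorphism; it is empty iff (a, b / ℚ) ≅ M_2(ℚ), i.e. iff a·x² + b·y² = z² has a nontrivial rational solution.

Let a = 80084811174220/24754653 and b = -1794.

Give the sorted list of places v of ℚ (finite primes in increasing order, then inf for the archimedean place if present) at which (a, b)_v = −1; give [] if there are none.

[2, 3, 7, 11, 13, 23]

Mod squares: a ≡ 489335, b ≡ -1794. Check v ∈ {∞, 2, 3, 5, 7, 11, 13, 23, 31, 37, 41}.
v=7: a=7^-3·(≡6), b=7^0·(≡5) mod 7; (6|7)=-1, (5|7)=-1; (−1)^{-3·0·3}·(-1)^0·(-1)^-3 = -1.
v=13: a=13^0·(≡8), b=13^1·(≡5) mod 13; (8|13)=-1, (5|13)=-1; (−1)^{0·1·6}·(-1)^1·(-1)^0 = -1.
v=23: a=23^0·(≡10), b=23^1·(≡14) mod 23; (10|23)=-1, (14|23)=-1; (−1)^{0·1·11}·(-1)^1·(-1)^0 = -1.
v=2: v_2(a)=2, v_2(b)=1; units ≡ 7, 7 (mod 8); ε·ε+αω+βω = 1·1+2·0+1·0 ≡ 1  ⇒  (a,b)_2 = -1.
v=5: a=5^1·(≡3), b=5^0·(≡1) mod 5; (3|5)=-1, (1|5)=+1; (−1)^{1·0·2}·(-1)^0·(+1)^1 = +1.
v=41: a=41^3·(≡9), b=41^0·(≡10) mod 41; (9|41)=+1, (10|41)=+1; (−1)^{3·0·20}·(+1)^0·(+1)^3 = +1.
v=37: a=37^4·(≡11), b=37^0·(≡19) mod 37; (11|37)=+1, (19|37)=-1; (−1)^{4·0·18}·(+1)^0·(-1)^4 = +1.
v=∞: 489335 > 0 and -1794 < 0  ⇒  (a,b)_∞ = +1.
v=31: a=31^1·(≡26), b=31^0·(≡4) mod 31; (26|31)=-1, (4|31)=+1; (−1)^{1·0·15}·(-1)^0·(+1)^1 = +1.
v=11: a=11^-1·(≡5), b=11^0·(≡10) mod 11; (5|11)=+1, (10|11)=-1; (−1)^{-1·0·5}·(+1)^0·(-1)^-1 = -1.
v=3: a=3^-8·(≡2), b=3^1·(≡2) mod 3; (2|3)=-1, (2|3)=-1; (−1)^{-8·1·1}·(-1)^1·(-1)^-8 = -1.
(489335, -1794 / ℚ) ramifies at {2, 3, 7, 11, 13, 23}: a division algebra.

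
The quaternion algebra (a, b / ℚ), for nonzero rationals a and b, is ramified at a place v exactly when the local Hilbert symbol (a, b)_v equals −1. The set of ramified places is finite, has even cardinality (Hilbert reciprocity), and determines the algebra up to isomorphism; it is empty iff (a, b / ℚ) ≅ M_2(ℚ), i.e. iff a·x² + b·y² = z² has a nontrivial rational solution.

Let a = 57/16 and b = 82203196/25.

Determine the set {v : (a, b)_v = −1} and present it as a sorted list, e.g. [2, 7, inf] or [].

[19, 23, 31, 37]

Mod squares: a ≡ 57, b ≡ 20550799. Check v ∈ {∞, 2, 3, 5, 19, 23, 31, 37, 41}.
v=19: a=19^1·(≡18), b=19^1·(≡18) mod 19; (18|19)=-1, (18|19)=-1; (−1)^{1·1·9}·(-1)^1·(-1)^1 = -1.
v=5: a=5^0·(≡2), b=5^-2·(≡1) mod 5; (2|5)=-1, (1|5)=+1; (−1)^{0·-2·2}·(-1)^-2·(+1)^0 = +1.
v=37: a=37^0·(≡29), b=37^1·(≡18) mod 37; (29|37)=-1, (18|37)=-1; (−1)^{0·1·18}·(-1)^1·(-1)^0 = -1.
v=41: a=41^0·(≡1), b=41^1·(≡17) mod 41; (1|41)=+1, (17|41)=-1; (−1)^{0·1·20}·(+1)^1·(-1)^0 = +1.
v=2: v_2(a)=-4, v_2(b)=2; units ≡ 1, 7 (mod 8); ε·ε+αω+βω = 0·1+-4·0+2·0 ≡ 0  ⇒  (a,b)_2 = +1.
v=31: a=31^0·(≡21), b=31^1·(≡4) mod 31; (21|31)=-1, (4|31)=+1; (−1)^{0·1·15}·(-1)^1·(+1)^0 = -1.
v=23: a=23^0·(≡5), b=23^1·(≡18) mod 23; (5|23)=-1, (18|23)=+1; (−1)^{0·1·11}·(-1)^1·(+1)^0 = -1.
v=3: a=3^1·(≡1), b=3^0·(≡1) mod 3; (1|3)=+1, (1|3)=+1; (−1)^{1·0·1}·(+1)^0·(+1)^1 = +1.
v=∞: 57 > 0 and 20550799 > 0  ⇒  (a,b)_∞ = +1.
|Ram(57, 20550799)| = 4, even; anisotropic at {19, 23, 31, 37}.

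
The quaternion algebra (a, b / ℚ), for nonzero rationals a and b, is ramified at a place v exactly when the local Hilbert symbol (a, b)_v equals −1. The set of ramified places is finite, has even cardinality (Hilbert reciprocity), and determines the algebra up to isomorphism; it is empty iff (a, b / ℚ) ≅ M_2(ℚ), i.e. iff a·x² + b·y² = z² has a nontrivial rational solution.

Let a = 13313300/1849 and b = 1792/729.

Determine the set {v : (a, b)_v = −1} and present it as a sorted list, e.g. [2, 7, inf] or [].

[11, 13]

Mod squares: a ≡ 2717, b ≡ 7. Check v ∈ {∞, 2, 3, 5, 7, 11, 13, 19, 43}.
v=7: a=7^2·(≡2), b=7^1·(≡4) mod 7; (2|7)=+1, (4|7)=+1; (−1)^{2·1·3}·(+1)^1·(+1)^2 = +1.
v=43: a=43^-2·(≡27), b=43^0·(≡7) mod 43; (27|43)=-1, (7|43)=-1; (−1)^{-2·0·21}·(-1)^0·(-1)^-2 = +1.
v=∞: 2717 > 0 and 7 > 0  ⇒  (a,b)_∞ = +1.
v=11: a=11^1·(≡3), b=11^0·(≡7) mod 11; (3|11)=+1, (7|11)=-1; (−1)^{1·0·5}·(+1)^0·(-1)^1 = -1.
v=2: v_2(a)=2, v_2(b)=8; units ≡ 5, 7 (mod 8); ε·ε+αω+βω = 0·1+2·0+8·1 ≡ 0  ⇒  (a,b)_2 = +1.
v=3: a=3^0·(≡2), b=3^-6·(≡1) mod 3; (2|3)=-1, (1|3)=+1; (−1)^{0·-6·1}·(-1)^-6·(+1)^0 = +1.
v=5: a=5^2·(≡3), b=5^0·(≡3) mod 5; (3|5)=-1, (3|5)=-1; (−1)^{2·0·2}·(-1)^0·(-1)^2 = +1.
v=13: a=13^1·(≡4), b=13^0·(≡11) mod 13; (4|13)=+1, (11|13)=-1; (−1)^{1·0·6}·(+1)^0·(-1)^1 = -1.
v=19: a=19^1·(≡3), b=19^0·(≡9) mod 19; (3|19)=-1, (9|19)=+1; (−1)^{1·0·9}·(-1)^0·(+1)^1 = +1.
|Ram(2717, 7)| = 2, even; anisotropic at {11, 13}.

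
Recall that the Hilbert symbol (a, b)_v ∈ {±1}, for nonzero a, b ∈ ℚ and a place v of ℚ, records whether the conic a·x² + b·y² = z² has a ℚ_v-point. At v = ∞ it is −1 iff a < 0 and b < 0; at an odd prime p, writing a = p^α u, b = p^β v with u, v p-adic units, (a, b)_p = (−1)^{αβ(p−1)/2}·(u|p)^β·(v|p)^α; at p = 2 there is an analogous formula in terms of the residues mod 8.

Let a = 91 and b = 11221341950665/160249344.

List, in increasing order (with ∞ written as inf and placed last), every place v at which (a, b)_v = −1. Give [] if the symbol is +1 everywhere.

(a, b) ≡ (91, 2310) mod (ℚ^×)²; places V = {2, 3, 5, 7, 11, 13, 17, 19, 29, ∞}.
(a,b)_5: α=0, u≡1; β=1, v≡2 (mod 5); (1|5)=+1, (2|5)=-1; sign (−1)^0·+1^1·-1^0 = +1.
(a,b)_7: α=1, u≡6; β=3, v≡2 (mod 7); (6|7)=-1, (2|7)=+1; sign (−1)^1·-1^3·+1^1 = +1.
(a,b)_29: α=0, u≡4; β=6, v≡19 (mod 29); (4|29)=+1, (19|29)=-1; sign (−1)^0·+1^6·-1^0 = +1.
(a,b)_∞: sgn(91)=+, sgn(2310)=+, so +1.
(a,b)_19: α=0, u≡15; β=-2, v≡5 (mod 19); (15|19)=-1, (5|19)=+1; sign (−1)^0·-1^-2·+1^0 = +1.
(a,b)_11: α=0, u≡3; β=1, v≡9 (mod 11); (3|11)=+1, (9|11)=+1; sign (−1)^0·+1^1·+1^0 = +1.
(a,b)_2: α=0, β=-9; u≡3, v≡3 (mod 8); ε(u)ε(v)=1·1, αω(v)=0·1, βω(u)=-9·1; sum ≡ 0  ⇒  +1.
(a,b)_17: α=0, u≡6; β=-2, v≡1 (mod 17); (6|17)=-1, (1|17)=+1; sign (−1)^0·-1^-2·+1^0 = +1.
(a,b)_3: α=0, u≡1; β=-1, v≡2 (mod 3); (1|3)=+1, (2|3)=-1; sign (−1)^0·+1^-1·-1^0 = +1.
(a,b)_13: α=1, u≡7; β=0, v≡10 (mod 13); (7|13)=-1, (10|13)=+1; sign (−1)^0·-1^0·+1^1 = +1.
Ram(a, b) = ∅: the form 91·x² + 2310·y² − z² is isotropic over every ℚ_v, so by Hasse–Minkowski it is isotropic over ℚ.

[]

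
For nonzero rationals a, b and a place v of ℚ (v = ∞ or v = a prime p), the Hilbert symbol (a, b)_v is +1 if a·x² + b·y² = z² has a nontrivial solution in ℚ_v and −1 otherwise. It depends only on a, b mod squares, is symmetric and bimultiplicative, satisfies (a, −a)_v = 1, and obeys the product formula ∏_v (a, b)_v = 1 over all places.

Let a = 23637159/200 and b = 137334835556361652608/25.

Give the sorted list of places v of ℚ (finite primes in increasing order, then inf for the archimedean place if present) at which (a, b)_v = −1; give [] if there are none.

[7, 19, 29, 31]

(a, b) ≡ (107198, 1798) mod (ℚ^×)²; places V = {2, 3, 5, 7, 13, 19, 29, 31, ∞}.
(a,b)_19: α=1, u≡15; β=4, v≡10 (mod 19); (15|19)=-1, (10|19)=-1; sign (−1)^0·-1^4·-1^1 = -1.
(a,b)_3: α=2, u≡2; β=4, v≡1 (mod 3); (2|3)=-1, (1|3)=+1; sign (−1)^0·-1^4·+1^2 = +1.
(a,b)_2: α=-3, β=7; u≡7, v≡3 (mod 8); ε(u)ε(v)=1·1, αω(v)=-3·1, βω(u)=7·0; sum ≡ 0  ⇒  +1.
(a,b)_29: α=0, u≡15; β=1, v≡9 (mod 29); (15|29)=-1, (9|29)=+1; sign (−1)^0·-1^1·+1^0 = -1.
(a,b)_31: α=1, u≡12; β=3, v≡6 (mod 31); (12|31)=-1, (6|31)=-1; sign (−1)^1·-1^3·-1^1 = -1.
(a,b)_13: α=1, u≡10; β=0, v≡4 (mod 13); (10|13)=+1, (4|13)=+1; sign (−1)^0·+1^0·+1^1 = +1.
(a,b)_5: α=-2, u≡3; β=-2, v≡3 (mod 5); (3|5)=-1, (3|5)=-1; sign (−1)^0·-1^-2·-1^-2 = +1.
(a,b)_∞: sgn(107198)=+, sgn(1798)=+, so +1.
(a,b)_7: α=3, u≡3; β=6, v≡3 (mod 7); (3|7)=-1, (3|7)=-1; sign (−1)^0·-1^6·-1^3 = -1.
(107198, 1798 / ℚ) ramifies at {7, 19, 29, 31}: a division algebra.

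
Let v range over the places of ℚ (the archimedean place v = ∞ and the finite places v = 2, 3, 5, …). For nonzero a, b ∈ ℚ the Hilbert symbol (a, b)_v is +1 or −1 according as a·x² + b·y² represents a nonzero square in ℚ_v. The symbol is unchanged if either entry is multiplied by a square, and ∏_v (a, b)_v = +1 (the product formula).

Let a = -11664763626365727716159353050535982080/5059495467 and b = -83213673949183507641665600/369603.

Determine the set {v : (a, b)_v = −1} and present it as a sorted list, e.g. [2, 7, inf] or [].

(a, b) ≡ (-242535, -1151403) mod (ℚ^×)²; places V = {2, 3, 5, 7, 11, 13, 17, 19, 23, 37, 41, ∞}.
(a,b)_13: α=-4, u≡11; β=-2, v≡8 (mod 13); (11|13)=-1, (8|13)=-1; sign (−1)^0·-1^-2·-1^-4 = +1.
(a,b)_3: α=-11, u≡2; β=-7, v≡1 (mod 3); (2|3)=-1, (1|3)=+1; sign (−1)^1·-1^-7·+1^-11 = +1.
(a,b)_∞: sgn(-242535)=−, sgn(-1151403)=−, so -1.
(a,b)_23: α=1, u≡18; β=1, v≡5 (mod 23); (18|23)=+1, (5|23)=-1; sign (−1)^1·+1^1·-1^1 = +1.
(a,b)_2: α=10, β=6; u≡1, v≡5 (mod 8); ε(u)ε(v)=0·0, αω(v)=10·1, βω(u)=6·0; sum ≡ 0  ⇒  +1.
(a,b)_5: α=1, u≡2; β=2, v≡2 (mod 5); (2|5)=-1, (2|5)=-1; sign (−1)^0·-1^2·-1^1 = -1.
(a,b)_37: α=1, u≡13; β=1, v≡15 (mod 37); (13|37)=-1, (15|37)=-1; sign (−1)^0·-1^1·-1^1 = +1.
(a,b)_7: α=4, u≡2; β=2, v≡6 (mod 7); (2|7)=+1, (6|7)=-1; sign (−1)^0·+1^2·-1^4 = +1.
(a,b)_19: α=9, u≡15; β=6, v≡17 (mod 19); (15|19)=-1, (17|19)=+1; sign (−1)^0·-1^6·+1^9 = +1.
(a,b)_41: α=4, u≡5; β=3, v≡10 (mod 41); (5|41)=+1, (10|41)=+1; sign (−1)^0·+1^3·+1^4 = +1.
(a,b)_17: α=4, u≡1; β=2, v≡11 (mod 17); (1|17)=+1, (11|17)=-1; sign (−1)^0·+1^2·-1^4 = +1.
(a,b)_11: α=4, u≡4; β=3, v≡4 (mod 11); (4|11)=+1, (4|11)=+1; sign (−1)^0·+1^3·+1^4 = +1.
Ram(-242535, -1151403) = {5, ∞}; no ℚ_5-point on the conic.

[5, inf]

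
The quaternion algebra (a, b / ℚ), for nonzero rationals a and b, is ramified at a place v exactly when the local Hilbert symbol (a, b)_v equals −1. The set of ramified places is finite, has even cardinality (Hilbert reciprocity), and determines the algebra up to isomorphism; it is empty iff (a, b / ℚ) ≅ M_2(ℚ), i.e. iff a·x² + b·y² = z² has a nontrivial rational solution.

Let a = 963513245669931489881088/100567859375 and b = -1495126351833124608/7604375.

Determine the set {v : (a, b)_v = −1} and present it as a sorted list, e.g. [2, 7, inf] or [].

(a, b) ≡ (4080667981, -18464561) mod (ℚ^×)²; places V = {2, 3, 5, 13, 17, 19, 23, 29, 31, 47, ∞}.
(a,b)_13: α=3, u≡6; β=2, v≡5 (mod 13); (6|13)=-1, (5|13)=-1; sign (−1)^0·-1^2·-1^3 = -1.
(a,b)_3: α=22, u≡1; β=16, v≡1 (mod 3); (1|3)=+1, (1|3)=+1; sign (−1)^0·+1^16·+1^22 = +1.
(a,b)_23: α=-5, u≡13; β=-3, v≡3 (mod 23); (13|23)=+1, (3|23)=+1; sign (−1)^1·+1^-3·+1^-5 = -1.
(a,b)_17: α=1, u≡12; β=0, v≡11 (mod 17); (12|17)=-1, (11|17)=-1; sign (−1)^0·-1^0·-1^1 = -1.
(a,b)_47: α=1, u≡39; β=1, v≡15 (mod 47); (39|47)=-1, (15|47)=-1; sign (−1)^1·-1^1·-1^1 = -1.
(a,b)_31: α=1, u≡16; β=1, v≡24 (mod 31); (16|31)=+1, (24|31)=-1; sign (−1)^1·+1^1·-1^1 = +1.
(a,b)_19: α=1, u≡8; β=1, v≡14 (mod 19); (8|19)=-1, (14|19)=-1; sign (−1)^1·-1^1·-1^1 = -1.
(a,b)_5: α=-6, u≡1; β=-4, v≡1 (mod 5); (1|5)=+1, (1|5)=+1; sign (−1)^0·+1^-4·+1^-6 = +1.
(a,b)_2: α=10, β=8; u≡5, v≡7 (mod 8); ε(u)ε(v)=0·1, αω(v)=10·0, βω(u)=8·1; sum ≡ 0  ⇒  +1.
(a,b)_29: α=1, u≡7; β=1, v≡18 (mod 29); (7|29)=+1, (18|29)=-1; sign (−1)^0·+1^1·-1^1 = -1.
(a,b)_∞: sgn(4080667981)=+, sgn(-18464561)=−, so +1.
|Ram(4080667981, -18464561)| = 6, even; anisotropic at {13, 17, 19, 23, 29, 47}.

[13, 17, 19, 23, 29, 47]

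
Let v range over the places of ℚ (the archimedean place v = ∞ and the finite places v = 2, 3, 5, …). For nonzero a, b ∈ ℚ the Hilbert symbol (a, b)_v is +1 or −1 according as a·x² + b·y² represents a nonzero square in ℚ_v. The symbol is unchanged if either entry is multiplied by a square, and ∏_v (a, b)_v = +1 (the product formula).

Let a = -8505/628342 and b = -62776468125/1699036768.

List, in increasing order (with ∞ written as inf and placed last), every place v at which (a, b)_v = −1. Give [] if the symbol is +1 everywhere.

Mod squares: a ≡ -2310, b ≡ -462. Check v ∈ {∞, 2, 3, 5, 7, 11, 13}.
v=3: a=3^5·(≡1), b=3^15·(≡2) mod 3; (1|3)=+1, (2|3)=-1; (−1)^{5·15·1}·(+1)^15·(-1)^5 = +1.
v=13: a=13^-4·(≡4), b=13^-6·(≡6) mod 13; (4|13)=+1, (6|13)=-1; (−1)^{-4·-6·6}·(+1)^-6·(-1)^-4 = +1.
v=11: a=11^-1·(≡2), b=11^-1·(≡7) mod 11; (2|11)=-1, (7|11)=-1; (−1)^{-1·-1·5}·(-1)^-1·(-1)^-1 = -1.
v=2: v_2(a)=-1, v_2(b)=-5; units ≡ 5, 1 (mod 8); ε·ε+αω+βω = 0·0+-1·0+-5·1 ≡ 1  ⇒  (a,b)_2 = -1.
v=5: a=5^1·(≡2), b=5^4·(≡2) mod 5; (2|5)=-1, (2|5)=-1; (−1)^{1·4·2}·(-1)^4·(-1)^1 = -1.
v=∞: -2310 < 0 and -462 < 0  ⇒  (a,b)_∞ = -1.
v=7: a=7^1·(≡3), b=7^1·(≡1) mod 7; (3|7)=-1, (1|7)=+1; (−1)^{1·1·3}·(-1)^1·(+1)^1 = +1.
Ram(-2310, -462) = {2, 5, 11, ∞}; no ℚ_2-point on the conic.

[2, 5, 11, inf]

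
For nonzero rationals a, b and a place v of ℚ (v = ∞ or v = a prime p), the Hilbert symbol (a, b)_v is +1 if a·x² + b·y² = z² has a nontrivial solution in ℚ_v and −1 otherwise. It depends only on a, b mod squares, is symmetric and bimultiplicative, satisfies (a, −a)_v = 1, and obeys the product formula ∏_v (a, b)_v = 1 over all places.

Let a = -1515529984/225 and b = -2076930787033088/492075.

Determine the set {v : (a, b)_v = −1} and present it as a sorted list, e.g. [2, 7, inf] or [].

(a, b) ≡ (-31, -40641) mod (ℚ^×)²; places V = {2, 3, 5, 7, 19, 23, 31, ∞}.
(a,b)_23: α=2, u≡17; β=3, v≡4 (mod 23); (17|23)=-1, (4|23)=+1; sign (−1)^0·-1^3·+1^2 = -1.
(a,b)_31: α=1, u≡22; β=1, v≡3 (mod 31); (22|31)=-1, (3|31)=-1; sign (−1)^1·-1^1·-1^1 = -1.
(a,b)_2: α=8, β=14; u≡1, v≡7 (mod 8); ε(u)ε(v)=0·1, αω(v)=8·0, βω(u)=14·0; sum ≡ 0  ⇒  +1.
(a,b)_5: α=-2, u≡4; β=-2, v≡4 (mod 5); (4|5)=+1, (4|5)=+1; sign (−1)^0·+1^-2·+1^-2 = +1.
(a,b)_3: α=-2, u≡2; β=-9, v≡1 (mod 3); (2|3)=-1, (1|3)=+1; sign (−1)^0·-1^-9·+1^-2 = -1.
(a,b)_∞: sgn(-31)=−, sgn(-40641)=−, so -1.
(a,b)_19: α=2, u≡6; β=3, v≡12 (mod 19); (6|19)=+1, (12|19)=-1; sign (−1)^0·+1^3·-1^2 = +1.
(a,b)_7: α=0, u≡4; β=2, v≡4 (mod 7); (4|7)=+1, (4|7)=+1; sign (−1)^0·+1^2·+1^0 = +1.
(-31, -40641 / ℚ) ramifies at {3, 23, 31, ∞}: a division algebra.

[3, 23, 31, inf]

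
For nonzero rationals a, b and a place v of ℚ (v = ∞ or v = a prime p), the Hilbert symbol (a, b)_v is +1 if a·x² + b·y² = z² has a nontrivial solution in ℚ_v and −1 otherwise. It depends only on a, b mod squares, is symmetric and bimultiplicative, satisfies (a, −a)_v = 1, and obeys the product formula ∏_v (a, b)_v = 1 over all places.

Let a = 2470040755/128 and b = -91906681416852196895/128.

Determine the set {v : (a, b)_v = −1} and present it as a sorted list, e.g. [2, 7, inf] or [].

(a, b) ≡ (41990, -910) mod (ℚ^×)²; places V = {2, 5, 7, 11, 13, 17, 19, ∞}.
(a,b)_11: α=0, u≡4; β=4, v≡1 (mod 11); (4|11)=+1, (1|11)=+1; sign (−1)^0·+1^4·+1^0 = +1.
(a,b)_∞: sgn(41990)=+, sgn(-910)=−, so +1.
(a,b)_7: α=6, u≡1; β=11, v≡6 (mod 7); (1|7)=+1, (6|7)=-1; sign (−1)^0·+1^11·-1^6 = +1.
(a,b)_19: α=1, u≡7; β=0, v≡13 (mod 19); (7|19)=+1, (13|19)=-1; sign (−1)^0·+1^0·-1^1 = -1.
(a,b)_5: α=1, u≡2; β=1, v≡2 (mod 5); (2|5)=-1, (2|5)=-1; sign (−1)^0·-1^1·-1^1 = +1.
(a,b)_17: α=1, u≡11; β=2, v≡4 (mod 17); (11|17)=-1, (4|17)=+1; sign (−1)^0·-1^2·+1^1 = +1.
(a,b)_13: α=1, u≡8; β=3, v≡6 (mod 13); (8|13)=-1, (6|13)=-1; sign (−1)^0·-1^3·-1^1 = +1.
(a,b)_2: α=-7, β=-7; u≡3, v≡1 (mod 8); ε(u)ε(v)=1·0, αω(v)=-7·0, βω(u)=-7·1; sum ≡ 1  ⇒  -1.
|Ram(41990, -910)| = 2, even; anisotropic at {2, 19}.

[2, 19]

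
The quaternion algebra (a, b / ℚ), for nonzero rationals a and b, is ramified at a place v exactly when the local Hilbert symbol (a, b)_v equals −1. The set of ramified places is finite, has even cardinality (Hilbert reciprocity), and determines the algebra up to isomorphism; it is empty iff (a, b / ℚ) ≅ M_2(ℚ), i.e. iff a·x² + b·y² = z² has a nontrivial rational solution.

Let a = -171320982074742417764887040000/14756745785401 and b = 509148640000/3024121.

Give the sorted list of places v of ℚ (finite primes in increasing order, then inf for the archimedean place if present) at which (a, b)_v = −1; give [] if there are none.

(a, b) ≡ (-1001, 91) mod (ℚ^×)²; places V = {2, 5, 7, 11, 13, 17, 19, 37, 47, ∞}.
(a,b)_19: α=4, u≡1; β=0, v≡8 (mod 19); (1|19)=+1, (8|19)=-1; sign (−1)^0·+1^0·-1^4 = +1.
(a,b)_13: α=3, u≡10; β=1, v≡6 (mod 13); (10|13)=+1, (6|13)=-1; sign (−1)^0·+1^1·-1^3 = -1.
(a,b)_7: α=3, u≡2; β=1, v≡5 (mod 7); (2|7)=+1, (5|7)=-1; sign (−1)^1·+1^1·-1^3 = +1.
(a,b)_2: α=12, β=8; u≡7, v≡3 (mod 8); ε(u)ε(v)=1·1, αω(v)=12·1, βω(u)=8·0; sum ≡ 1  ⇒  -1.
(a,b)_5: α=4, u≡1; β=4, v≡4 (mod 5); (1|5)=+1, (4|5)=+1; sign (−1)^0·+1^4·+1^4 = +1.
(a,b)_17: α=2, u≡2; β=2, v≡11 (mod 17); (2|17)=+1, (11|17)=-1; sign (−1)^0·+1^2·-1^2 = +1.
(a,b)_37: α=-2, u≡6; β=-2, v≡20 (mod 37); (6|37)=-1, (20|37)=-1; sign (−1)^0·-1^-2·-1^-2 = +1.
(a,b)_47: α=-6, u≡13; β=-2, v≡41 (mod 47); (13|47)=-1, (41|47)=-1; sign (−1)^0·-1^-2·-1^-6 = +1.
(a,b)_11: α=9, u≡10; β=2, v≡1 (mod 11); (10|11)=-1, (1|11)=+1; sign (−1)^0·-1^2·+1^9 = +1.
(a,b)_∞: sgn(-1001)=−, sgn(91)=+, so +1.
|Ram(-1001, 91)| = 2, even; anisotropic at {2, 13}.

[2, 13]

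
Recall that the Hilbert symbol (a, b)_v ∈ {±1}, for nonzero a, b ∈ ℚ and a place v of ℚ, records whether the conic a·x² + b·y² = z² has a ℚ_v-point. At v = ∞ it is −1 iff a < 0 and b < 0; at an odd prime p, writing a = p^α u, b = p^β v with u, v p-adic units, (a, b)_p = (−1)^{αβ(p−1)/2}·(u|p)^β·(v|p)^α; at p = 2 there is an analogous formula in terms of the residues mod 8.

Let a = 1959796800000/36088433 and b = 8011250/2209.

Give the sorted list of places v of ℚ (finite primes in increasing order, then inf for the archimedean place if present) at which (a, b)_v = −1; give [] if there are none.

Mod squares: a ≡ 64090, b ≡ 12818. Check v ∈ {∞, 2, 3, 5, 13, 17, 19, 29, 31, 47}.
v=31: a=31^-2·(≡23), b=31^0·(≡21) mod 31; (23|31)=-1, (21|31)=-1; (−1)^{-2·0·15}·(-1)^0·(-1)^-2 = +1.
v=17: a=17^-1·(≡4), b=17^1·(≡7) mod 17; (4|17)=+1, (7|17)=-1; (−1)^{-1·1·8}·(+1)^1·(-1)^-1 = -1.
v=∞: 64090 > 0 and 12818 > 0  ⇒  (a,b)_∞ = +1.
v=19: a=19^2·(≡18), b=19^0·(≡18) mod 19; (18|19)=-1, (18|19)=-1; (−1)^{2·0·9}·(-1)^0·(-1)^2 = +1.
v=3: a=3^2·(≡1), b=3^0·(≡2) mod 3; (1|3)=+1, (2|3)=-1; (−1)^{2·0·1}·(+1)^0·(-1)^2 = +1.
v=5: a=5^5·(≡2), b=5^4·(≡2) mod 5; (2|5)=-1, (2|5)=-1; (−1)^{5·4·2}·(-1)^4·(-1)^5 = -1.
v=29: a=29^1·(≡24), b=29^1·(≡5) mod 29; (24|29)=+1, (5|29)=+1; (−1)^{1·1·14}·(+1)^1·(+1)^1 = +1.
v=47: a=47^-2·(≡19), b=47^-2·(≡6) mod 47; (19|47)=-1, (6|47)=+1; (−1)^{-2·-2·23}·(-1)^-2·(+1)^-2 = +1.
v=13: a=13^1·(≡4), b=13^1·(≡2) mod 13; (4|13)=+1, (2|13)=-1; (−1)^{1·1·6}·(+1)^1·(-1)^1 = -1.
v=2: v_2(a)=9, v_2(b)=1; units ≡ 5, 1 (mod 8); ε·ε+αω+βω = 0·0+9·0+1·1 ≡ 1  ⇒  (a,b)_2 = -1.
(64090, 12818 / ℚ) ramifies at {2, 5, 13, 17}: a division algebra.

[2, 5, 13, 17]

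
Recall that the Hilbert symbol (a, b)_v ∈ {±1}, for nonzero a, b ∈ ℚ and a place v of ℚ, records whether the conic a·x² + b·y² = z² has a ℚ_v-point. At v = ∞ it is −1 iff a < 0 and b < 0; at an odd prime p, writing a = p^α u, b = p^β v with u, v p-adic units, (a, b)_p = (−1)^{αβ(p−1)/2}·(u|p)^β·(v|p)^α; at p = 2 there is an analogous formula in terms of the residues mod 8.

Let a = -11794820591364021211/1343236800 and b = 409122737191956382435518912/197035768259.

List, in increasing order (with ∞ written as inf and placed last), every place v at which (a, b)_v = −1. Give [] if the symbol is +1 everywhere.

[7, 11, 17, 31, 43, 47]

Mod squares: a ≡ -3431879123673, b ≡ 2788357. Check v ∈ {∞, 2, 3, 5, 7, 11, 13, 17, 19, 23, 29, 31, 37, 43, 47}.
v=29: a=29^1·(≡21), b=29^2·(≡1) mod 29; (21|29)=-1, (1|29)=+1; (−1)^{1·2·14}·(-1)^2·(+1)^1 = +1.
v=23: a=23^-4·(≡18), b=23^-6·(≡10) mod 23; (18|23)=+1, (10|23)=-1; (−1)^{-4·-6·11}·(+1)^-6·(-1)^-4 = +1.
v=13: a=13^5·(≡6), b=13^9·(≡6) mod 13; (6|13)=-1, (6|13)=-1; (−1)^{5·9·6}·(-1)^9·(-1)^5 = +1.
v=31: a=31^1·(≡14), b=31^1·(≡2) mod 31; (14|31)=+1, (2|31)=+1; (−1)^{1·1·15}·(+1)^1·(+1)^1 = -1.
v=17: a=17^1·(≡4), b=17^1·(≡7) mod 17; (4|17)=+1, (7|17)=-1; (−1)^{1·1·8}·(+1)^1·(-1)^1 = -1.
v=37: a=37^1·(≡13), b=37^1·(≡24) mod 37; (13|37)=-1, (24|37)=-1; (−1)^{1·1·18}·(-1)^1·(-1)^1 = +1.
v=11: a=11^1·(≡3), b=11^-3·(≡3) mod 11; (3|11)=+1, (3|11)=+1; (−1)^{1·-3·5}·(+1)^-3·(+1)^1 = -1.
v=∞: -3431879123673 < 0 and 2788357 > 0  ⇒  (a,b)_∞ = +1.
v=19: a=19^2·(≡6), b=19^0·(≡2) mod 19; (6|19)=+1, (2|19)=-1; (−1)^{2·0·9}·(+1)^0·(-1)^2 = +1.
v=5: a=5^-2·(≡2), b=5^0·(≡3) mod 5; (2|5)=-1, (3|5)=-1; (−1)^{-2·0·2}·(-1)^0·(-1)^-2 = +1.
v=2: v_2(a)=-6, v_2(b)=6; units ≡ 7, 5 (mod 8); ε·ε+αω+βω = 1·0+-6·1+6·0 ≡ 0  ⇒  (a,b)_2 = +1.
v=7: a=7^1·(≡4), b=7^0·(≡3) mod 7; (4|7)=+1, (3|7)=-1; (−1)^{1·0·3}·(+1)^0·(-1)^1 = -1.
v=47: a=47^1·(≡24), b=47^2·(≡39) mod 47; (24|47)=+1, (39|47)=-1; (−1)^{1·2·23}·(+1)^2·(-1)^1 = -1.
v=3: a=3^-1·(≡2), b=3^2·(≡1) mod 3; (2|3)=-1, (1|3)=+1; (−1)^{-1·2·1}·(-1)^2·(+1)^-1 = +1.
v=43: a=43^1·(≡12), b=43^2·(≡33) mod 43; (12|43)=-1, (33|43)=-1; (−1)^{1·2·21}·(-1)^2·(-1)^1 = -1.
Ram(-3431879123673, 2788357) = {7, 11, 17, 31, 43, 47}; no ℚ_7-point on the conic.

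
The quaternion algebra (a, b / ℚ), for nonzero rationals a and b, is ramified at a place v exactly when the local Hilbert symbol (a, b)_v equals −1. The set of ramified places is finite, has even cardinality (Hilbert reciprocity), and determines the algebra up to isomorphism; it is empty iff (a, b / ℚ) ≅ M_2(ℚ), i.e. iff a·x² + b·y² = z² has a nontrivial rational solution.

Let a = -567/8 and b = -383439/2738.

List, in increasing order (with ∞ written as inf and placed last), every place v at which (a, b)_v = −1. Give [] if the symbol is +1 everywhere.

(a, b) ≡ (-14, -798) mod (ℚ^×)²; places V = {2, 3, 7, 19, 31, 37, ∞}.
(a,b)_37: α=0, u≡17; β=-2, v≡33 (mod 37); (17|37)=-1, (33|37)=+1; sign (−1)^0·-1^-2·+1^0 = +1.
(a,b)_19: α=0, u≡17; β=1, v≡8 (mod 19); (17|19)=+1, (8|19)=-1; sign (−1)^0·+1^1·-1^0 = +1.
(a,b)_2: α=-3, β=-1; u≡1, v≡1 (mod 8); ε(u)ε(v)=0·0, αω(v)=-3·0, βω(u)=-1·0; sum ≡ 0  ⇒  +1.
(a,b)_31: α=0, u≡26; β=2, v≡19 (mod 31); (26|31)=-1, (19|31)=+1; sign (−1)^0·-1^2·+1^0 = +1.
(a,b)_3: α=4, u≡1; β=1, v≡1 (mod 3); (1|3)=+1, (1|3)=+1; sign (−1)^0·+1^1·+1^4 = +1.
(a,b)_7: α=1, u≡3; β=1, v≡5 (mod 7); (3|7)=-1, (5|7)=-1; sign (−1)^1·-1^1·-1^1 = -1.
(a,b)_∞: sgn(-14)=−, sgn(-798)=−, so -1.
(-14, -798 / ℚ) ramifies at {7, ∞}: a division algebra.

[7, inf]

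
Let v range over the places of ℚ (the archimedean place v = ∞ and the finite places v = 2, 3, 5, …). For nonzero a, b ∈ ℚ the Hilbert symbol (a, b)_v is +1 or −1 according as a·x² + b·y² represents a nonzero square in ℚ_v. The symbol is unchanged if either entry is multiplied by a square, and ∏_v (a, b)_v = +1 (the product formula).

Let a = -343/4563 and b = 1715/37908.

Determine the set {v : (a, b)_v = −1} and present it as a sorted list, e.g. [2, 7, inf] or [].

Mod squares: a ≡ -21, b ≡ 455. Check v ∈ {∞, 2, 3, 5, 7, 13}.
v=3: a=3^-3·(≡2), b=3^-6·(≡2) mod 3; (2|3)=-1, (2|3)=-1; (−1)^{-3·-6·1}·(-1)^-6·(-1)^-3 = -1.
v=∞: -21 < 0 and 455 > 0  ⇒  (a,b)_∞ = +1.
v=5: a=5^0·(≡4), b=5^1·(≡1) mod 5; (4|5)=+1, (1|5)=+1; (−1)^{0·1·2}·(+1)^1·(+1)^0 = +1.
v=7: a=7^3·(≡1), b=7^3·(≡4) mod 7; (1|7)=+1, (4|7)=+1; (−1)^{3·3·3}·(+1)^3·(+1)^3 = -1.
v=13: a=13^-2·(≡8), b=13^-1·(≡3) mod 13; (8|13)=-1, (3|13)=+1; (−1)^{-2·-1·6}·(-1)^-1·(+1)^-2 = -1.
v=2: v_2(a)=0, v_2(b)=-2; units ≡ 3, 7 (mod 8); ε·ε+αω+βω = 1·1+0·0+-2·1 ≡ 1  ⇒  (a,b)_2 = -1.
|Ram(-21, 455)| = 4, even; anisotropic at {2, 3, 7, 13}.

[2, 3, 7, 13]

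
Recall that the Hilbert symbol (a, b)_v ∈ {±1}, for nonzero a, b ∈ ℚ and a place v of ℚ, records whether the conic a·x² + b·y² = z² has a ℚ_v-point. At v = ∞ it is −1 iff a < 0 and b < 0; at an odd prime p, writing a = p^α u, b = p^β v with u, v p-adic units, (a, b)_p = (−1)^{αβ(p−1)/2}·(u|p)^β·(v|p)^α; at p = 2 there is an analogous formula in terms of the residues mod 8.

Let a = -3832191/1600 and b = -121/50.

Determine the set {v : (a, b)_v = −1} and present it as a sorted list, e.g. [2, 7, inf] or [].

(a, b) ≡ (-391, -2) mod (ℚ^×)²; places V = {2, 3, 5, 11, 17, 23, ∞}.
(a,b)_∞: sgn(-391)=−, sgn(-2)=−, so -1.
(a,b)_17: α=1, u≡7; β=0, v≡2 (mod 17); (7|17)=-1, (2|17)=+1; sign (−1)^0·-1^0·+1^1 = +1.
(a,b)_5: α=-2, u≡1; β=-2, v≡2 (mod 5); (1|5)=+1, (2|5)=-1; sign (−1)^0·+1^-2·-1^-2 = +1.
(a,b)_11: α=2, u≡4; β=2, v≡9 (mod 11); (4|11)=+1, (9|11)=+1; sign (−1)^0·+1^2·+1^2 = +1.
(a,b)_23: α=1, u≡12; β=0, v≡10 (mod 23); (12|23)=+1, (10|23)=-1; sign (−1)^0·+1^0·-1^1 = -1.
(a,b)_3: α=4, u≡2; β=0, v≡1 (mod 3); (2|3)=-1, (1|3)=+1; sign (−1)^0·-1^0·+1^4 = +1.
(a,b)_2: α=-6, β=-1; u≡1, v≡7 (mod 8); ε(u)ε(v)=0·1, αω(v)=-6·0, βω(u)=-1·0; sum ≡ 0  ⇒  +1.
(-391, -2 / ℚ) ramifies at {23, ∞}: a division algebra.

[23, inf]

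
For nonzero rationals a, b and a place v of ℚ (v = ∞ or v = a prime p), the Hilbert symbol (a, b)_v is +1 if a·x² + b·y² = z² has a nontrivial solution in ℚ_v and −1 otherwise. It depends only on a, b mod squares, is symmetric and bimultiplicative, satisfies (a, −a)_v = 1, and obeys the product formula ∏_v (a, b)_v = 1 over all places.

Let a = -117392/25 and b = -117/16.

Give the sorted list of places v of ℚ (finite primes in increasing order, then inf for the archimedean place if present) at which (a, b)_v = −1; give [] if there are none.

Mod squares: a ≡ -7337, b ≡ -13. Check v ∈ {∞, 2, 3, 5, 11, 13, 23, 29}.
v=29: a=29^1·(≡26), b=29^0·(≡9) mod 29; (26|29)=-1, (9|29)=+1; (−1)^{1·0·14}·(-1)^0·(+1)^1 = +1.
v=3: a=3^0·(≡1), b=3^2·(≡2) mod 3; (1|3)=+1, (2|3)=-1; (−1)^{0·2·1}·(+1)^2·(-1)^0 = +1.
v=∞: -7337 < 0 and -13 < 0  ⇒  (a,b)_∞ = -1.
v=13: a=13^0·(≡2), b=13^1·(≡10) mod 13; (2|13)=-1, (10|13)=+1; (−1)^{0·1·6}·(-1)^1·(+1)^0 = -1.
v=23: a=23^1·(≡1), b=23^0·(≡20) mod 23; (1|23)=+1, (20|23)=-1; (−1)^{1·0·11}·(+1)^0·(-1)^1 = -1.
v=5: a=5^-2·(≡3), b=5^0·(≡3) mod 5; (3|5)=-1, (3|5)=-1; (−1)^{-2·0·2}·(-1)^0·(-1)^-2 = +1.
v=2: v_2(a)=4, v_2(b)=-4; units ≡ 7, 3 (mod 8); ε·ε+αω+βω = 1·1+4·1+-4·0 ≡ 1  ⇒  (a,b)_2 = -1.
v=11: a=11^1·(≡3), b=11^0·(≡3) mod 11; (3|11)=+1, (3|11)=+1; (−1)^{1·0·5}·(+1)^0·(+1)^1 = +1.
(-7337, -13 / ℚ) ramifies at {2, 13, 23, ∞}: a division algebra.

[2, 13, 23, inf]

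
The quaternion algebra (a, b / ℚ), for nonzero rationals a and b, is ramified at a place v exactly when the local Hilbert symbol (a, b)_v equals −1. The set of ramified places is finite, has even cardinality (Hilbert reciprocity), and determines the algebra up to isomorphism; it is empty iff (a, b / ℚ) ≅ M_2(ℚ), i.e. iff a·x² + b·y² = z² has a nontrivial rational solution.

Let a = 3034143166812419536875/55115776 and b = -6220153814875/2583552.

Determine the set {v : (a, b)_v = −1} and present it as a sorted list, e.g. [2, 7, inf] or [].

[2, 3, 11, 17]

(a, b) ≡ (11, -1785) mod (ℚ^×)²; places V = {2, 3, 5, 7, 11, 13, 17, 29, ∞}.
(a,b)_2: α=-16, β=-10; u≡3, v≡7 (mod 8); ε(u)ε(v)=1·1, αω(v)=-16·0, βω(u)=-10·1; sum ≡ 1  ⇒  -1.
(a,b)_5: α=4, u≡4; β=3, v≡3 (mod 5); (4|5)=+1, (3|5)=-1; sign (−1)^0·+1^3·-1^4 = +1.
(a,b)_7: α=4, u≡1; β=1, v≡2 (mod 7); (1|7)=+1, (2|7)=+1; sign (−1)^0·+1^1·+1^4 = +1.
(a,b)_17: α=2, u≡10; β=1, v≡11 (mod 17); (10|17)=-1, (11|17)=-1; sign (−1)^0·-1^1·-1^2 = -1.
(a,b)_11: α=5, u≡5; β=4, v≡10 (mod 11); (5|11)=+1, (10|11)=-1; sign (−1)^0·+1^4·-1^5 = -1.
(a,b)_29: α=-2, u≡14; β=-2, v≡13 (mod 29); (14|29)=-1, (13|29)=+1; sign (−1)^0·-1^-2·+1^-2 = +1.
(a,b)_∞: sgn(11)=+, sgn(-1785)=−, so +1.
(a,b)_13: α=6, u≡11; β=4, v≡3 (mod 13); (11|13)=-1, (3|13)=+1; sign (−1)^0·-1^4·+1^6 = +1.
(a,b)_3: α=2, u≡2; β=-1, v≡2 (mod 3); (2|3)=-1, (2|3)=-1; sign (−1)^0·-1^-1·-1^2 = -1.
Ram(11, -1785) = {2, 3, 11, 17}; no ℚ_2-point on the conic.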